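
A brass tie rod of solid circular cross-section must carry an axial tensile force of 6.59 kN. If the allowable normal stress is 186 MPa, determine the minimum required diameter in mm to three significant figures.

6.72 mm

Required area A ≥ P/σ_allow = 6590/186 = 35.43 mm².
For a solid circular section, d ≥ √(4A/π) = 6.716 mm.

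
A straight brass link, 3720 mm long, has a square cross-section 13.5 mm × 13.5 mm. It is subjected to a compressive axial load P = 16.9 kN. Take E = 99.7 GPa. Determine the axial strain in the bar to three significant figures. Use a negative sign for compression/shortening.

A = 182.2 mm².
σ = N/A = -92.73 MPa; ε = σ/E = -92.73/99700 = -9.301e-04.

-9.30e-04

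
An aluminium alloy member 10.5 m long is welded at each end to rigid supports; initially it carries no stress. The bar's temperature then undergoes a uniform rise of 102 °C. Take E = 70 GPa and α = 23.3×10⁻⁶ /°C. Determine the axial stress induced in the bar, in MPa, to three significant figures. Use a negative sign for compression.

Free thermal expansion αLΔT = 23.3e-6 · 10500 · 102 = 24.95 mm.
The walls impose strain ε = −(24.95)/10500 = -2.3766e-03; σ = Eε = 70000 · -2.3766e-03 = -166.4 MPa.

-166 MPa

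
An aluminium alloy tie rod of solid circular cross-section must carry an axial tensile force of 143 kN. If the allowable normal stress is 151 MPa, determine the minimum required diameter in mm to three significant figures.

34.7 mm

Required area A ≥ P/σ_allow = 143000/151 = 947 mm².
For a solid circular section, d ≥ √(4A/π) = 34.72 mm.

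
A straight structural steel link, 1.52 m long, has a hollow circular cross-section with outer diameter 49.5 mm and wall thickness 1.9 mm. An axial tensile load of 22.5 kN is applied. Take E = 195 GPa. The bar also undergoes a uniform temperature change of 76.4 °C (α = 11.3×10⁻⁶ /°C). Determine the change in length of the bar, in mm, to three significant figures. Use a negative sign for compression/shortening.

A = 284.1 mm².
δ_mech = NL/(AE) = 22500·1520/(284.1·195000) = 0.6173 mm.
δ_thermal = αLΔT = 11.3e-6·1520·76.4 = 1.312 mm.
δ = δ_mech + δ_thermal = 1.93 mm.

1.93 mm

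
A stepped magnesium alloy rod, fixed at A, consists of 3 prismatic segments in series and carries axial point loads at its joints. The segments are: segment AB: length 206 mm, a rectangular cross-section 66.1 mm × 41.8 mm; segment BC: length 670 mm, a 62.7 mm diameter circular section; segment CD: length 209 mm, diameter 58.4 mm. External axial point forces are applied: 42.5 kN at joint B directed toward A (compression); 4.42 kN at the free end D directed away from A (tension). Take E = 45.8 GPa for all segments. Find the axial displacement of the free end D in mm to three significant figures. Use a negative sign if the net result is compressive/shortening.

-0.0335 mm

Internal axial forces (sectioning from the free end, tension +): N_CD = 4.42 kN, N_BC = 4.42 kN, N_AB = -38.08 kN.
A_AB = 2763 mm².
A_BC = 3088 mm².
A_CD = 2679 mm².
δ_AB = -38080·206/(2763·45800) = -0.06199 mm
δ_BC = 4420·670/(3088·45800) = 0.02094 mm
δ_CD = 4420·209/(2679·45800) = 0.00753 mm
δ = Σδ_i = -0.03352 mm.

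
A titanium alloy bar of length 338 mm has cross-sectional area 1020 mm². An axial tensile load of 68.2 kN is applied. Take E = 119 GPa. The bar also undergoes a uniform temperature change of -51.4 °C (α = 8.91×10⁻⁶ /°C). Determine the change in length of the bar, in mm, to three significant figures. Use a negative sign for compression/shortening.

0.0351 mm

δ_mech = NL/(AE) = 68200·338/(1020·119000) = 0.1899 mm.
δ_thermal = αLΔT = 8.91e-6·338·-51.4 = -0.1548 mm.
δ = δ_mech + δ_thermal = 0.03512 mm.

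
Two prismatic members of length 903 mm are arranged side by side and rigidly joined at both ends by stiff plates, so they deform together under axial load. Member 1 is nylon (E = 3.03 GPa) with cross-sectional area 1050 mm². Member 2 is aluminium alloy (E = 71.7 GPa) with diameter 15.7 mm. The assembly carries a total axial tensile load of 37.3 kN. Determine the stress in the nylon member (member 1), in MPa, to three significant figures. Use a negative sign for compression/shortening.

6.62 MPa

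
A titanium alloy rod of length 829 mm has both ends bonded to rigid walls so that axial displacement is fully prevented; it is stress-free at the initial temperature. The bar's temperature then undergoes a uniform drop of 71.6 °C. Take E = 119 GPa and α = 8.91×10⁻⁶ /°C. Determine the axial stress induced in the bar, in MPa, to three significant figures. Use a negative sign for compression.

Free thermal expansion αLΔT = 8.91e-6 · 829 · -71.6 = -0.5289 mm.
The walls impose strain ε = −(-0.5289)/829 = 6.3796e-04; σ = Eε = 119000 · 6.3796e-04 = 75.92 MPa.

75.9 MPa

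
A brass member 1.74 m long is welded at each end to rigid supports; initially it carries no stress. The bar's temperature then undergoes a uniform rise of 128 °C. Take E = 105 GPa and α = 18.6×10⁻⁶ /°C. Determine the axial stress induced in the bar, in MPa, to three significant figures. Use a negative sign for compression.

-250 MPa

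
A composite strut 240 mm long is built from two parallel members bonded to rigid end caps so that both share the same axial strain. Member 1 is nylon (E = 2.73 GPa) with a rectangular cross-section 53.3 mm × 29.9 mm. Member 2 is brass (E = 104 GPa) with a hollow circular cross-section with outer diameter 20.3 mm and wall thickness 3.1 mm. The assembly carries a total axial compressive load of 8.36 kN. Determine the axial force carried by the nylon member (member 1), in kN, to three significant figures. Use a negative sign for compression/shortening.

-1.67 kN

A_1 = 1594 mm².
A_2 = 167.5 mm².
Equal strain + equilibrium ⇒ each member carries load in proportion to AE: A₁E₁ = 4351000 N, A₂E₂ = 17420000 N, ΣAE = 21770000 N.
F₁ = P·A₁E₁/ΣAE = -8360·4351000/21770000 = -1671 N.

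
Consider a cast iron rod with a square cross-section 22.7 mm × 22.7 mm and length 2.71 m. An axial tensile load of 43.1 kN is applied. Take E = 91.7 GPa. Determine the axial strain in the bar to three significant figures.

A = 515.3 mm².
σ = N/A = 83.64 MPa; ε = σ/E = 83.64/91700 = 9.121e-04.

9.12e-04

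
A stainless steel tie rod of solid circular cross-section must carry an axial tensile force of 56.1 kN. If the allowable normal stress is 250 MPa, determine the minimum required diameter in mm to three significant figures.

Required area A ≥ P/σ_allow = 56100/250 = 224.4 mm².
For a solid circular section, d ≥ √(4A/π) = 16.9 mm.

16.9 mm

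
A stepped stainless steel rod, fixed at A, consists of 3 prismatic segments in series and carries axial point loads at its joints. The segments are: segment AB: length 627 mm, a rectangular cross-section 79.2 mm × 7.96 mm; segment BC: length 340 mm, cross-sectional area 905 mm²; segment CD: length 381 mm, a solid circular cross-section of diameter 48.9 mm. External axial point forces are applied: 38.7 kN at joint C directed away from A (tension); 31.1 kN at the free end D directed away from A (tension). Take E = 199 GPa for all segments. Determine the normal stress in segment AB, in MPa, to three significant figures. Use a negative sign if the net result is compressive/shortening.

111 MPa

Internal axial forces (sectioning from the free end, tension +): N_CD = 31.1 kN, N_BC = 69.8 kN, N_AB = 69.8 kN.
A_AB = 630.4 mm².
σ_AB = N_AB/A_AB = 69800/630.4 = 110.7 MPa.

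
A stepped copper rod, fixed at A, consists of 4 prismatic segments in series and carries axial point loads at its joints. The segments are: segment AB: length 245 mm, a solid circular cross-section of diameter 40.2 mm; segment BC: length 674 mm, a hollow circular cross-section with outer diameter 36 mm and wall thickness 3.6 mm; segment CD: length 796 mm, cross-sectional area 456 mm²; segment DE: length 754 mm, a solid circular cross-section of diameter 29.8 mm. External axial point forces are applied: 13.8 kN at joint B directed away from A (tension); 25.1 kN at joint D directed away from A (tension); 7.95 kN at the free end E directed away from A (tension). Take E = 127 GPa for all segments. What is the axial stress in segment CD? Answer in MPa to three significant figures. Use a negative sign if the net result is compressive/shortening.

72.5 MPa

Internal axial forces (sectioning from the free end, tension +): N_DE = 7.95 kN, N_CD = 33.05 kN, N_BC = 33.05 kN, N_AB = 46.85 kN.
σ_CD = N_CD/A_CD = 33050/456 = 72.48 MPa.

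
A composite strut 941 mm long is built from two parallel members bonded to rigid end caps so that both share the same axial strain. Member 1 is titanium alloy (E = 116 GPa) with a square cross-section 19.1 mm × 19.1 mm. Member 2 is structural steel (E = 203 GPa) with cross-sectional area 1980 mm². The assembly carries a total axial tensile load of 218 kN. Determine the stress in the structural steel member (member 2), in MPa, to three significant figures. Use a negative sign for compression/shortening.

A_1 = 364.8 mm².
Equal strain + equilibrium ⇒ each member carries load in proportion to AE: A₁E₁ = 42320000 N, A₂E₂ = 401900000 N, ΣAE = 444300000 N.
σ₂ = P·E₂/ΣAE = 218000·203000/444300000 = 99.61 MPa.

99.6 MPa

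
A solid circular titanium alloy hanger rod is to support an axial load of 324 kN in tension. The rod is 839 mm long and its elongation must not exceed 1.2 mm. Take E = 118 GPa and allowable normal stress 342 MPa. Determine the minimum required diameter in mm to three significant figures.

Required area A ≥ P/σ_allow = 324000/342 = 947.4 mm².
For a solid circular section, d ≥ √(4A/π) = 34.73 mm.
Elongation limit: A ≥ PL/(Eδ_allow) = 324000·839/(118000·1.2) = 1920 mm² ⇒ d ≥ 49.44 mm.
The elongation limit governs.

49.4 mm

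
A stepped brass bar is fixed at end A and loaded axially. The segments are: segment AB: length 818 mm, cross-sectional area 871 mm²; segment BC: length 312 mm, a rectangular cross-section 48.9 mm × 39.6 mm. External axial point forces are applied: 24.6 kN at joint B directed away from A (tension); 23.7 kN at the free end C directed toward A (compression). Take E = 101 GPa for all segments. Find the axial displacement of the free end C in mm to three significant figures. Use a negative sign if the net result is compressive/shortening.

-0.0294 mm

Internal axial forces (sectioning from the free end, tension +): N_BC = -23.7 kN, N_AB = 0.9 kN.
A_BC = 1936 mm².
δ_AB = 900·818/(871·101000) = 0.008369 mm
δ_BC = -23700·312/(1936·101000) = -0.03781 mm
δ = Σδ_i = -0.02944 mm.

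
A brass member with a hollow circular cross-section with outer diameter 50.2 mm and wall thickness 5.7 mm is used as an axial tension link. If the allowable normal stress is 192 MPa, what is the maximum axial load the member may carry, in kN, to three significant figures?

153 kN

A = 796.9 mm².
P_max = σ_allow · A = 192 · 796.9 = 153000 N = 153 kN.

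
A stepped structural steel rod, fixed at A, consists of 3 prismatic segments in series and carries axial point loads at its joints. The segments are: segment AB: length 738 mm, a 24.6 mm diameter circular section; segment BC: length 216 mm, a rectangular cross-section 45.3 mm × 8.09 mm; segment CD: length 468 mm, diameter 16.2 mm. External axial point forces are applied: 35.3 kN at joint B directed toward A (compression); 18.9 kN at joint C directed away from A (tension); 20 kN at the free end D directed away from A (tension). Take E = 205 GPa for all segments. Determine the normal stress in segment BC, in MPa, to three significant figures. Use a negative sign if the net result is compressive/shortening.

106 MPa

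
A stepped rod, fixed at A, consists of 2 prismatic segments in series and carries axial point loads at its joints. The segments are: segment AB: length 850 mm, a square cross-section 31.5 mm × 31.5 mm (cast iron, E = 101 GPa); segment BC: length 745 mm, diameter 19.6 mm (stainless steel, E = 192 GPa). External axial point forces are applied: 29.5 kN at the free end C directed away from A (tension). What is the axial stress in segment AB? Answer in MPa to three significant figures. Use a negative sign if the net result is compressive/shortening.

29.7 MPa

Internal axial forces (sectioning from the free end, tension +): N_BC = 29.5 kN, N_AB = 29.5 kN.
A_AB = 992.2 mm².
σ_AB = N_AB/A_AB = 29500/992.2 = 29.73 MPa.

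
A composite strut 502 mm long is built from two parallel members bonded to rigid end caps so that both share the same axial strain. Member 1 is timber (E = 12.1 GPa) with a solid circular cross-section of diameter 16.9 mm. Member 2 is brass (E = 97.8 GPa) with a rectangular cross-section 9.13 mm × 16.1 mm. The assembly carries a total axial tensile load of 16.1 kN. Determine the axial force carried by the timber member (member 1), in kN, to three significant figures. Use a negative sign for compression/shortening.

2.56 kN

A_1 = 224.3 mm².
A_2 = 147 mm².
Equal strain + equilibrium ⇒ each member carries load in proportion to AE: A₁E₁ = 2714000 N, A₂E₂ = 14380000 N, ΣAE = 17090000 N.
F₁ = P·A₁E₁/ΣAE = 16100·2714000/17090000 = 2557 N.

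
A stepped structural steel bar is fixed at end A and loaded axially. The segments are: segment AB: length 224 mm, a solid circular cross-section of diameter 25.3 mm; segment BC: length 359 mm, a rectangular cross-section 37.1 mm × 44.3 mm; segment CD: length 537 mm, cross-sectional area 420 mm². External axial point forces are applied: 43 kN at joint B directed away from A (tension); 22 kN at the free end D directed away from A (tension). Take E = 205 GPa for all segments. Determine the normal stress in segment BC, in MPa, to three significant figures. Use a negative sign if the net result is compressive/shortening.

Internal axial forces (sectioning from the free end, tension +): N_CD = 22 kN, N_BC = 22 kN, N_AB = 65 kN.
A_BC = 1644 mm².
σ_BC = N_BC/A_BC = 22000/1644 = 13.39 MPa.

13.4 MPa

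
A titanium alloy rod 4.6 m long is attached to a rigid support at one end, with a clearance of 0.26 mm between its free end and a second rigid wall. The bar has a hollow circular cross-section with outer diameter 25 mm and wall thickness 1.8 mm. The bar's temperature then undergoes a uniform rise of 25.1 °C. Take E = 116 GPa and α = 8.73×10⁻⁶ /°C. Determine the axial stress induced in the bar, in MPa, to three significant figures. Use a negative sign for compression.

-18.9 MPa

Free thermal expansion αLΔT = 8.73e-6 · 4600 · 25.1 = 1.008 mm.
The walls engage after the gap closes; constrained expansion = 1.008 − 0.26 = 0.748 mm.
The walls impose strain ε = −(0.748)/4600 = -1.6260e-04; σ = Eε = 116000 · -1.6260e-04 = -18.86 MPa.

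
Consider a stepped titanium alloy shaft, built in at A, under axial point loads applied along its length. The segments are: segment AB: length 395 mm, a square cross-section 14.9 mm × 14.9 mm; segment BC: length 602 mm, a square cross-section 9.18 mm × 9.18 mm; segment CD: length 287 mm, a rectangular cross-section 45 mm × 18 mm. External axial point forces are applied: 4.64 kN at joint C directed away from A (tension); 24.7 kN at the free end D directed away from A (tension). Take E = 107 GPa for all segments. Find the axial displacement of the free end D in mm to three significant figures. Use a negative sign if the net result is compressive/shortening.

Internal axial forces (sectioning from the free end, tension +): N_CD = 24.7 kN, N_BC = 29.34 kN, N_AB = 29.34 kN.
A_AB = 222 mm².
A_BC = 84.27 mm².
A_CD = 810 mm².
δ_AB = 29340·395/(222·107000) = 0.4879 mm
δ_BC = 29340·602/(84.27·107000) = 1.959 mm
δ_CD = 24700·287/(810·107000) = 0.08179 mm
δ = Σδ_i = 2.528 mm.

2.53 mm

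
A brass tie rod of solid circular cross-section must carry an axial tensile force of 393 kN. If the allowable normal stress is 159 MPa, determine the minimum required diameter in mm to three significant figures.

56.1 mm

Required area A ≥ P/σ_allow = 393000/159 = 2472 mm².
For a solid circular section, d ≥ √(4A/π) = 56.1 mm.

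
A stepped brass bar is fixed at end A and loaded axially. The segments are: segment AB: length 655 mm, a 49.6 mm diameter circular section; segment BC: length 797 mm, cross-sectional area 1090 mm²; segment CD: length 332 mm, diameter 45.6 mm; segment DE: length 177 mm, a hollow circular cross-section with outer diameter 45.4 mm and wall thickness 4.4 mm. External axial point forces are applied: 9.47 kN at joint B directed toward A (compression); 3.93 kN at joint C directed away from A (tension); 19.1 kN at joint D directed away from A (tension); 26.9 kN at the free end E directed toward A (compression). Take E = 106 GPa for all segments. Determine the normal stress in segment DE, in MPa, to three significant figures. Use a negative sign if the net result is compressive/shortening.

-47.5 MPa

Internal axial forces (sectioning from the free end, tension +): N_DE = -26.9 kN, N_CD = -7.8 kN, N_BC = -3.87 kN, N_AB = -13.34 kN.
A_DE = 566.7 mm².
σ_DE = N_DE/A_DE = -26900/566.7 = -47.46 MPa.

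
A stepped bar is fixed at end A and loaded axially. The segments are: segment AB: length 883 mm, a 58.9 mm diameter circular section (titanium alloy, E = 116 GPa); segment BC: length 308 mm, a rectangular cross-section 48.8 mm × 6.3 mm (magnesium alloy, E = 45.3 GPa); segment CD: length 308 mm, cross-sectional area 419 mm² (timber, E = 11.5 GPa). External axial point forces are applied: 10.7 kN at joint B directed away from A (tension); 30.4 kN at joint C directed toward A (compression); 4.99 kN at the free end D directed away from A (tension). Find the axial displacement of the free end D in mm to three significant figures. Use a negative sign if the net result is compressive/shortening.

Internal axial forces (sectioning from the free end, tension +): N_CD = 4.99 kN, N_BC = -25.41 kN, N_AB = -14.71 kN.
A_AB = 2725 mm².
A_BC = 307.4 mm².
δ_AB = -14710·883/(2725·116000) = -0.0411 mm
δ_BC = -25410·308/(307.4·45300) = -0.5619 mm
δ_CD = 4990·308/(419·11500) = 0.319 mm
δ = Σδ_i = -0.2841 mm.

-0.284 mm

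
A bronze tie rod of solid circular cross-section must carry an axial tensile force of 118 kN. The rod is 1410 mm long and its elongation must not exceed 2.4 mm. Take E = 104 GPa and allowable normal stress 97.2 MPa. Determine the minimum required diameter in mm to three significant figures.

Required area A ≥ P/σ_allow = 118000/97.2 = 1214 mm².
For a solid circular section, d ≥ √(4A/π) = 39.32 mm.
Elongation limit: A ≥ PL/(Eδ_allow) = 118000·1410/(104000·2.4) = 666.6 mm² ⇒ d ≥ 29.13 mm.
The stress limit governs.

39.3 mm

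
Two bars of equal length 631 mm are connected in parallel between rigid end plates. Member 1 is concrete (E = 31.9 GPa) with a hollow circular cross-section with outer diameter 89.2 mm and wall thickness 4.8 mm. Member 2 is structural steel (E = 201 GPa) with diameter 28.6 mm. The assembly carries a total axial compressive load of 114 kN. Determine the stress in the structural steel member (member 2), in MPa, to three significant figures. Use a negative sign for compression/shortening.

-135 MPa

A_1 = 1273 mm².
A_2 = 642.4 mm².
Equal strain + equilibrium ⇒ each member carries load in proportion to AE: A₁E₁ = 40600000 N, A₂E₂ = 129100000 N, ΣAE = 169700000 N.
σ₂ = P·E₂/ΣAE = -114000·201000/169700000 = -135 MPa.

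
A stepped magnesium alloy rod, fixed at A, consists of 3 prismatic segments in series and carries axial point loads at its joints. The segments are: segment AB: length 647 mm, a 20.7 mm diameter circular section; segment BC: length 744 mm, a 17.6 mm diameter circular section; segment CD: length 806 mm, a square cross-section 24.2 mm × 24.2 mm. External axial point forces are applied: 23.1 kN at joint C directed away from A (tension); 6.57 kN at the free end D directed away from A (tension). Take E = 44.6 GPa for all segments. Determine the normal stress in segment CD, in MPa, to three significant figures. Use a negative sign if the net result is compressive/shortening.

Internal axial forces (sectioning from the free end, tension +): N_CD = 6.57 kN, N_BC = 29.67 kN, N_AB = 29.67 kN.
A_CD = 585.6 mm².
σ_CD = N_CD/A_CD = 6570/585.6 = 11.22 MPa.

11.2 MPa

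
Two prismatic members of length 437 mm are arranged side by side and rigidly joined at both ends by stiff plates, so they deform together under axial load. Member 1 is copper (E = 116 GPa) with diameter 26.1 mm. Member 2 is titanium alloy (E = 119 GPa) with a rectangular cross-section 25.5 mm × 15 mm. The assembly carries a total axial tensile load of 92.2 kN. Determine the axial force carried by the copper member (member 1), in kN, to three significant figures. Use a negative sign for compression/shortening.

A_1 = 535 mm².
A_2 = 382.5 mm².
Equal strain + equilibrium ⇒ each member carries load in proportion to AE: A₁E₁ = 62060000 N, A₂E₂ = 45520000 N, ΣAE = 107600000 N.
F₁ = P·A₁E₁/ΣAE = 92200·62060000/107600000 = 53190 N.

53.2 kN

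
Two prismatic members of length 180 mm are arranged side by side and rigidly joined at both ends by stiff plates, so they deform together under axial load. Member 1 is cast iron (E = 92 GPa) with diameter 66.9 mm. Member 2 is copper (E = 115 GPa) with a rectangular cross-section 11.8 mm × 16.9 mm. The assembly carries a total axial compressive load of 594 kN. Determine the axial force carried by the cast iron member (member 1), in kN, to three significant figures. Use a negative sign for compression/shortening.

A_1 = 3515 mm².
A_2 = 199.4 mm².
Equal strain + equilibrium ⇒ each member carries load in proportion to AE: A₁E₁ = 323400000 N, A₂E₂ = 22930000 N, ΣAE = 346300000 N.
F₁ = P·A₁E₁/ΣAE = -594000·323400000/346300000 = -554700 N.

-555 kN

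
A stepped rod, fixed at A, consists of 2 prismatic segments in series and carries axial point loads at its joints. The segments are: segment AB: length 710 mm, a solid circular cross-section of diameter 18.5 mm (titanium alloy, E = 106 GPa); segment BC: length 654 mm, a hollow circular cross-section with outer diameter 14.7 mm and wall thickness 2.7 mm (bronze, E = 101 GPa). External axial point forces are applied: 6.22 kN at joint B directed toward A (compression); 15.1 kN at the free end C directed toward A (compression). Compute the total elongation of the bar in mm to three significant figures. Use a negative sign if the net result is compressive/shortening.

Internal axial forces (sectioning from the free end, tension +): N_BC = -15.1 kN, N_AB = -21.32 kN.
A_AB = 268.8 mm².
A_BC = 101.8 mm².
δ_AB = -21320·710/(268.8·106000) = -0.5313 mm
δ_BC = -15100·654/(101.8·101000) = -0.9606 mm
δ = Σδ_i = -1.492 mm.

-1.49 mm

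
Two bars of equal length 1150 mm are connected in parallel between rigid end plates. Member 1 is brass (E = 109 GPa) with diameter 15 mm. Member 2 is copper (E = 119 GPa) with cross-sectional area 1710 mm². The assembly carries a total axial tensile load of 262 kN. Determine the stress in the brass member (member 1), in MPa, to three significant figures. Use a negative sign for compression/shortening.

128 MPa

A_1 = 176.7 mm².
Equal strain + equilibrium ⇒ each member carries load in proportion to AE: A₁E₁ = 19260000 N, A₂E₂ = 203500000 N, ΣAE = 222800000 N.
σ₁ = P·E₁/ΣAE = 262000·109000/222800000 = 128.2 MPa.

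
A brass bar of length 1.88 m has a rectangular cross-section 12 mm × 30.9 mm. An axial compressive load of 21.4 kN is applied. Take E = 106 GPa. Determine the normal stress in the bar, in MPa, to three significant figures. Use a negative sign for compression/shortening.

A = 370.8 mm².
σ = N/A = -21400/370.8 = -57.71 MPa.

-57.7 MPa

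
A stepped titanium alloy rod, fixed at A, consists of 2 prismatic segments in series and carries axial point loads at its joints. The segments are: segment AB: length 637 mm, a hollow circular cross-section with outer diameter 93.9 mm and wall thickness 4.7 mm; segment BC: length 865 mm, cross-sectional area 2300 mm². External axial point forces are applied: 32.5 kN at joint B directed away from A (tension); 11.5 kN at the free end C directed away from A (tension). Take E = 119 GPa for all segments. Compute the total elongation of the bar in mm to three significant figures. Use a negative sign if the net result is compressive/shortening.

0.215 mm

Internal axial forces (sectioning from the free end, tension +): N_BC = 11.5 kN, N_AB = 44 kN.
A_AB = 1317 mm².
δ_AB = 44000·637/(1317·119000) = 0.1788 mm
δ_BC = 11500·865/(2300·119000) = 0.03634 mm
δ = Σδ_i = 0.2152 mm.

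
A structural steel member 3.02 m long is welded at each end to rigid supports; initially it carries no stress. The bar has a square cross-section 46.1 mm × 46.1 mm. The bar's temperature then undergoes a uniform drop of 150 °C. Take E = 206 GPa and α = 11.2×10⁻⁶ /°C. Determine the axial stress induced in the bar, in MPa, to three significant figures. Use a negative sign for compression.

Free thermal expansion αLΔT = 11.2e-6 · 3020 · -150 = -5.074 mm.
The walls impose strain ε = −(-5.074)/3020 = 1.6800e-03; σ = Eε = 206000 · 1.6800e-03 = 346.1 MPa.

346 MPa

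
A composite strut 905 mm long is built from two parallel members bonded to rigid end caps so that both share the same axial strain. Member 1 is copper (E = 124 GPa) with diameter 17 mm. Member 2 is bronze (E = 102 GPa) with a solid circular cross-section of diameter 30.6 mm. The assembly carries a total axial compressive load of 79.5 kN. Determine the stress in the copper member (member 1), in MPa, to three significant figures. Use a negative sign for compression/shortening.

A_1 = 227 mm².
A_2 = 735.4 mm².
Equal strain + equilibrium ⇒ each member carries load in proportion to AE: A₁E₁ = 28150000 N, A₂E₂ = 75010000 N, ΣAE = 103200000 N.
σ₁ = P·E₁/ΣAE = -79500·124000/103200000 = -95.56 MPa.

-95.6 MPa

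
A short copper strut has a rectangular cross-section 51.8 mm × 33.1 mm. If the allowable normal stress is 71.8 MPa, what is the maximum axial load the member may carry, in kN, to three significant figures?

A = 1715 mm².
P_max = σ_allow · A = 71.8 · 1715 = 123100 N = 123.1 kN.

123 kN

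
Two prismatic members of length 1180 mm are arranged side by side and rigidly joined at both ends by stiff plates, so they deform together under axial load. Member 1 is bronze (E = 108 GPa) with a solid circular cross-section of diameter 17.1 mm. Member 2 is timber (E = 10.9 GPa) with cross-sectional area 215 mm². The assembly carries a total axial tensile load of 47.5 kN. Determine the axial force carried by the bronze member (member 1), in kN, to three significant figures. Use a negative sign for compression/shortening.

43.4 kN

A_1 = 229.7 mm².
Equal strain + equilibrium ⇒ each member carries load in proportion to AE: A₁E₁ = 24800000 N, A₂E₂ = 2344000 N, ΣAE = 27150000 N.
F₁ = P·A₁E₁/ΣAE = 47500·24800000/27150000 = 43400 N.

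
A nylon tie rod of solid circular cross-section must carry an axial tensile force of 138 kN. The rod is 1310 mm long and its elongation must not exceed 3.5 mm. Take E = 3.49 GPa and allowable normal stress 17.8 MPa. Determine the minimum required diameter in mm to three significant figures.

137 mm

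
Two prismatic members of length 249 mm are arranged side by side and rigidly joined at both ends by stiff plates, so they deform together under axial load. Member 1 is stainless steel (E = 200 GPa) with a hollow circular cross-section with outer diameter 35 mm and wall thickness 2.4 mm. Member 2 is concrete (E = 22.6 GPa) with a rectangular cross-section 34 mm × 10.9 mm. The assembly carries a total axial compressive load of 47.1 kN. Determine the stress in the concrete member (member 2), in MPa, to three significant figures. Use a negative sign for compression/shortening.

-18.5 MPa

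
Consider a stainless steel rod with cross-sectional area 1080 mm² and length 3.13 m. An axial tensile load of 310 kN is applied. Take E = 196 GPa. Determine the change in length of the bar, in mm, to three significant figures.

δ_mech = NL/(AE) = 310000·3130/(1080·196000) = 4.584 mm.

4.58 mm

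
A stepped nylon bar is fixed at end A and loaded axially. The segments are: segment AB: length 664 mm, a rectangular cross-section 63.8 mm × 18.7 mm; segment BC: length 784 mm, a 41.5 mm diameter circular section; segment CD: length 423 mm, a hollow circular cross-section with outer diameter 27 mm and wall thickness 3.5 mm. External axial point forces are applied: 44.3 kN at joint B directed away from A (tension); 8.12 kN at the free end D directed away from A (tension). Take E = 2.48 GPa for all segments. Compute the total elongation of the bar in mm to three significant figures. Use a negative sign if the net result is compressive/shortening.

19.0 mm

Internal axial forces (sectioning from the free end, tension +): N_CD = 8.12 kN, N_BC = 8.12 kN, N_AB = 52.42 kN.
A_AB = 1193 mm².
A_BC = 1353 mm².
A_CD = 258.4 mm².
δ_AB = 52420·664/(1193·2480) = 11.76 mm
δ_BC = 8120·784/(1353·2480) = 1.898 mm
δ_CD = 8120·423/(258.4·2480) = 5.36 mm
δ = Σδ_i = 19.02 mm.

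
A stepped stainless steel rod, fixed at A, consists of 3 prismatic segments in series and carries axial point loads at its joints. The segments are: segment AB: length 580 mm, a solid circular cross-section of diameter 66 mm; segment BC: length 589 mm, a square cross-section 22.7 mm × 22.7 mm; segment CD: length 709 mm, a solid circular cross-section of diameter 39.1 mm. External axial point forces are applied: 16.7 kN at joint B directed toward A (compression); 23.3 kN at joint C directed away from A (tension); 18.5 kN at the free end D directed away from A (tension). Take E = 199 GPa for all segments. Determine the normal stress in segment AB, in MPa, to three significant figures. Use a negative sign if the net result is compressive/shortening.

Internal axial forces (sectioning from the free end, tension +): N_CD = 18.5 kN, N_BC = 41.8 kN, N_AB = 25.1 kN.
A_AB = 3421 mm².
σ_AB = N_AB/A_AB = 25100/3421 = 7.337 MPa.

7.34 MPa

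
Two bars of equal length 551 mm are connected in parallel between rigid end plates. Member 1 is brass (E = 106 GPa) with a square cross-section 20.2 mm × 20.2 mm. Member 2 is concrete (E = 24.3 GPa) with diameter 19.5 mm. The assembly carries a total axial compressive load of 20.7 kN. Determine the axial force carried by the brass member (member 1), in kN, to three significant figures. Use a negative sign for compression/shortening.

-17.7 kN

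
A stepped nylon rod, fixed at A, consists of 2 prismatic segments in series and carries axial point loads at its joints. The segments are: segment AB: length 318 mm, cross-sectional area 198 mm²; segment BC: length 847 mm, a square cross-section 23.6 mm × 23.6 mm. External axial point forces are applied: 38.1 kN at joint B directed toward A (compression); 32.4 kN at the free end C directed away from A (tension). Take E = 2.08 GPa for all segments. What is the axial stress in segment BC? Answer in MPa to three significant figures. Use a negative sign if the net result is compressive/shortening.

Internal axial forces (sectioning from the free end, tension +): N_BC = 32.4 kN, N_AB = -5.7 kN.
A_BC = 557 mm².
σ_BC = N_BC/A_BC = 32400/557 = 58.17 MPa.

58.2 MPa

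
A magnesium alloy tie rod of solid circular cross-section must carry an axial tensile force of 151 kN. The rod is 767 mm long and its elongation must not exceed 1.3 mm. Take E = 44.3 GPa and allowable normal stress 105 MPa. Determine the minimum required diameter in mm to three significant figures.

50.6 mm

Required area A ≥ P/σ_allow = 151000/105 = 1438 mm².
For a solid circular section, d ≥ √(4A/π) = 42.79 mm.
Elongation limit: A ≥ PL/(Eδ_allow) = 151000·767/(44300·1.3) = 2011 mm² ⇒ d ≥ 50.6 mm.
The elongation limit governs.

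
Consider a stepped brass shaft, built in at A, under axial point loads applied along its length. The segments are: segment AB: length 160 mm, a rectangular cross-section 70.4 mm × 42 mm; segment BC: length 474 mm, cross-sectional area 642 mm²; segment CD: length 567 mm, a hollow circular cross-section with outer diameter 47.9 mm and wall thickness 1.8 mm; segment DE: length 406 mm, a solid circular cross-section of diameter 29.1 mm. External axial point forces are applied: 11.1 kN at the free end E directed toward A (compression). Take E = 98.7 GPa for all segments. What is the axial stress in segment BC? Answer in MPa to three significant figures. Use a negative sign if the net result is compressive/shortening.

-17.3 MPa

Internal axial forces (sectioning from the free end, tension +): N_DE = -11.1 kN, N_CD = -11.1 kN, N_BC = -11.1 kN, N_AB = -11.1 kN.
σ_BC = N_BC/A_BC = -11100/642 = -17.29 MPa.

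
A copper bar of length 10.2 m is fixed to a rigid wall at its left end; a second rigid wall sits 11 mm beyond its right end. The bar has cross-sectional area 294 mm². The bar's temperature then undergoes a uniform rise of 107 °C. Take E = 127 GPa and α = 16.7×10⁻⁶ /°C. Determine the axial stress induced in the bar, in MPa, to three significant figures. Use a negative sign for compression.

-90.0 MPa

Free thermal expansion αLΔT = 16.7e-6 · 10200 · 107 = 18.23 mm.
The walls engage after the gap closes; constrained expansion = 18.23 − 11 = 7.226 mm.
The walls impose strain ε = −(7.226)/10200 = -7.0847e-04; σ = Eε = 127000 · -7.0847e-04 = -89.98 MPa.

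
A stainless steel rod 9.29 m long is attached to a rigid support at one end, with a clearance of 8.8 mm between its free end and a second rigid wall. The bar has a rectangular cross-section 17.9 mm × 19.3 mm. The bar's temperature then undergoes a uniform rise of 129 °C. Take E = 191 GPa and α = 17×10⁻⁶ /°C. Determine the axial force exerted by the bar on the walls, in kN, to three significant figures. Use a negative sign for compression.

-82.2 kN

Free thermal expansion αLΔT = 17e-6 · 9290 · 129 = 20.37 mm.
The walls engage after the gap closes; constrained expansion = 20.37 − 8.8 = 11.57 mm.
The walls impose strain ε = −(11.57)/9290 = -1.2457e-03; σ = Eε = 191000 · -1.2457e-03 = -237.9 MPa.
Wall reaction R = σ·A = -237.9·345.5 = -82200 N = -82.2 kN.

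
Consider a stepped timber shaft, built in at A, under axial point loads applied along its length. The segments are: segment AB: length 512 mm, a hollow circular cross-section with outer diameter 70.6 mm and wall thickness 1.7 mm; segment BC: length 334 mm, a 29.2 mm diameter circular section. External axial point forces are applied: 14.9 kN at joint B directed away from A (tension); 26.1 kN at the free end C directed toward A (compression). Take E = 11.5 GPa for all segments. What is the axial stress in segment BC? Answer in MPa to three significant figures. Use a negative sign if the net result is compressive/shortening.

Internal axial forces (sectioning from the free end, tension +): N_BC = -26.1 kN, N_AB = -11.2 kN.
A_BC = 669.7 mm².
σ_BC = N_BC/A_BC = -26100/669.7 = -38.97 MPa.

-39.0 MPa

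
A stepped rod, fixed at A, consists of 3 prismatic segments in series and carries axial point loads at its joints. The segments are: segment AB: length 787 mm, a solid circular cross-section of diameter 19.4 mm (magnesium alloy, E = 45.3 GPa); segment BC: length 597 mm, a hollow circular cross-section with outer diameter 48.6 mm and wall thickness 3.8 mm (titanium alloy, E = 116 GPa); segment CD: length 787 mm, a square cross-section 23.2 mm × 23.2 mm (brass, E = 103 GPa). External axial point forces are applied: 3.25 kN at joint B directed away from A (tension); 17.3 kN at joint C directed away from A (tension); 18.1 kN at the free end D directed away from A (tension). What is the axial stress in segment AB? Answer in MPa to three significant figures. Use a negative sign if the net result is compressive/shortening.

131 MPa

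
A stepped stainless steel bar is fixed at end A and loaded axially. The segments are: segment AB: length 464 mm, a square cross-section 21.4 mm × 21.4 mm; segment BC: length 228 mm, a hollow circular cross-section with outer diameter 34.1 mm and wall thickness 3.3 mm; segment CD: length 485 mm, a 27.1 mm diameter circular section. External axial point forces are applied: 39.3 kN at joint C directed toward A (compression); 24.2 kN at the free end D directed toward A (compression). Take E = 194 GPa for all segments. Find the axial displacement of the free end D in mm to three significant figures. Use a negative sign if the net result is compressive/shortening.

-0.670 mm

Internal axial forces (sectioning from the free end, tension +): N_CD = -24.2 kN, N_BC = -63.5 kN, N_AB = -63.5 kN.
A_AB = 458 mm².
A_BC = 319.3 mm².
A_CD = 576.8 mm².
δ_AB = -63500·464/(458·194000) = -0.3316 mm
δ_BC = -63500·228/(319.3·194000) = -0.2337 mm
δ_CD = -24200·485/(576.8·194000) = -0.1049 mm
δ = Σδ_i = -0.6702 mm.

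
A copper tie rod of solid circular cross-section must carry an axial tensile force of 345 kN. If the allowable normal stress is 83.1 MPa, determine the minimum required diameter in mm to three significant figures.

Required area A ≥ P/σ_allow = 345000/83.1 = 4152 mm².
For a solid circular section, d ≥ √(4A/π) = 72.7 mm.

72.7 mm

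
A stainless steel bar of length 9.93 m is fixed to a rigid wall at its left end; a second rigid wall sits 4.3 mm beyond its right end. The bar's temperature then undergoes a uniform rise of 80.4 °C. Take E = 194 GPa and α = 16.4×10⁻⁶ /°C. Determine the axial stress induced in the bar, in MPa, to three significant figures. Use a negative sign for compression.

Free thermal expansion αLΔT = 16.4e-6 · 9930 · 80.4 = 13.09 mm.
The walls engage after the gap closes; constrained expansion = 13.09 − 4.3 = 8.793 mm.
The walls impose strain ε = −(8.793)/9930 = -8.8553e-04; σ = Eε = 194000 · -8.8553e-04 = -171.8 MPa.

-172 MPa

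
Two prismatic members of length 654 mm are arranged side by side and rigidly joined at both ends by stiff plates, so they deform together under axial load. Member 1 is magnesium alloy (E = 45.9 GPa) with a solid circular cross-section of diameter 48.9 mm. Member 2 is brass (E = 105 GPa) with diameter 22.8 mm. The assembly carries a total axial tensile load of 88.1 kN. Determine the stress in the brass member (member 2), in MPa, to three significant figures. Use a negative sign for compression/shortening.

A_1 = 1878 mm².
A_2 = 408.3 mm².
Equal strain + equilibrium ⇒ each member carries load in proportion to AE: A₁E₁ = 86200000 N, A₂E₂ = 42870000 N, ΣAE = 129100000 N.
σ₂ = P·E₂/ΣAE = 88100·105000/129100000 = 71.67 MPa.

71.7 MPa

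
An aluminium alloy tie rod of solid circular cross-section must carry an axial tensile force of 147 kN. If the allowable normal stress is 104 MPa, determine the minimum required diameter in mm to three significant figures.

Required area A ≥ P/σ_allow = 147000/104 = 1413 mm².
For a solid circular section, d ≥ √(4A/π) = 42.42 mm.

42.4 mm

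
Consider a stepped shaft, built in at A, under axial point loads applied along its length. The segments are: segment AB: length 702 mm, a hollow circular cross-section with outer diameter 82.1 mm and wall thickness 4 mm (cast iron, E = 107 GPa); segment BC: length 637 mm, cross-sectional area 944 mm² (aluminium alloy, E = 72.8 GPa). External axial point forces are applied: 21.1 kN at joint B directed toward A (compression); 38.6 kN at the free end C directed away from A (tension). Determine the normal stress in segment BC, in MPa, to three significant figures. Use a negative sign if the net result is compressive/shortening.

Internal axial forces (sectioning from the free end, tension +): N_BC = 38.6 kN, N_AB = 17.5 kN.
σ_BC = N_BC/A_BC = 38600/944 = 40.89 MPa.

40.9 MPa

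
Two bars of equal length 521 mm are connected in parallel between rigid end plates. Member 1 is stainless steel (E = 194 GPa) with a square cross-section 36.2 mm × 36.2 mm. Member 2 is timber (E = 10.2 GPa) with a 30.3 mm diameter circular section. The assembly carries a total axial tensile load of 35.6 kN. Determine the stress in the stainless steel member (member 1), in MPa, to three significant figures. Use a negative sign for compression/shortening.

A_1 = 1310 mm².
A_2 = 721.1 mm².
Equal strain + equilibrium ⇒ each member carries load in proportion to AE: A₁E₁ = 254200000 N, A₂E₂ = 7355000 N, ΣAE = 261600000 N.
σ₁ = P·E₁/ΣAE = 35600·194000/261600000 = 26.4 MPa.

26.4 MPa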